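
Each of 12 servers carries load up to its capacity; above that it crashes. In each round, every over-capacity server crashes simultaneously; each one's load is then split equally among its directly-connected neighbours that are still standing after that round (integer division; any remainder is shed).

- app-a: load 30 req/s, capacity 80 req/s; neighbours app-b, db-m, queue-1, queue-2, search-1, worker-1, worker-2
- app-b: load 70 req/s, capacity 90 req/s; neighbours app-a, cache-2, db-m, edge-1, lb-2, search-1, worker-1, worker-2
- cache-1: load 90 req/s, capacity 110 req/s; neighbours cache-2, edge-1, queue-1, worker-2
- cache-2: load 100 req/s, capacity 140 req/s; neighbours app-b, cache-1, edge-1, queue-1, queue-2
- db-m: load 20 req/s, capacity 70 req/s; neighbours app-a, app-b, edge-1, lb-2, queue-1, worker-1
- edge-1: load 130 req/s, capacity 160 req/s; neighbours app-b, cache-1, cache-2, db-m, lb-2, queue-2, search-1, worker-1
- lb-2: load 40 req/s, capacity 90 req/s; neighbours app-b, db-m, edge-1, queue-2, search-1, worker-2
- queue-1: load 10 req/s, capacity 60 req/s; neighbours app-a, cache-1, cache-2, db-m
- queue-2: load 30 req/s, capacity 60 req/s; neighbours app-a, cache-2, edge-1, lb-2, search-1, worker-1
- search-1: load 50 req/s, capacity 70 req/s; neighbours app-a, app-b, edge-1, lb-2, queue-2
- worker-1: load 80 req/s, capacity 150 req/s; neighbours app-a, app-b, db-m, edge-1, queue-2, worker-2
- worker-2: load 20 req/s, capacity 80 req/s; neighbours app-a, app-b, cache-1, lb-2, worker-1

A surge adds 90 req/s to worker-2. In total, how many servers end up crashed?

12

Round 1 — worker-2 at 110 > 80. worker-2 crashes.
  worker-2 sheds 110 req/s to app-a, app-b, cache-1, lb-2, worker-1: 22 each.
    app-a: 30+22 = 52 ≤ 80
    app-b: 70+22 = 92 > 90
    cache-1: 90+22 = 112 > 110
    lb-2: 40+22 = 62 ≤ 90
    worker-1: 80+22 = 102 ≤ 150
Round 2 — app-b, cache-1 crash.
  app-b sheds 92 req/s to app-a, cache-2, db-m, edge-1, lb-2, search-1, worker-1: 13 each (1 lost).
    app-a: 52+13 = 65 ≤ 80
    cache-2: 100+13 = 113 ≤ 140
    db-m: 20+13 = 33 ≤ 70
    edge-1: 130+13 = 143 ≤ 160
    lb-2: 62+13 = 75 ≤ 90
    search-1: 50+13 = 63 ≤ 70
    worker-1: 102+13 = 115 ≤ 150
  cache-1 sheds 112 req/s to cache-2, edge-1, queue-1: 37 each (1 lost).
    cache-2: 113+37 = 150 > 140
    edge-1: 143+37 = 180 > 160
    queue-1: 10+37 = 47 ≤ 60
Round 3 — cache-2, edge-1 crash.
  cache-2 sheds 150 req/s to queue-1, queue-2: 75 each.
    queue-1: 47+75 = 122 > 60
    queue-2: 30+75 = 105 > 60
  edge-1 sheds 180 req/s to db-m, lb-2, queue-2, search-1, worker-1: 36 each.
    db-m: 33+36 = 69 ≤ 70
    lb-2: 75+36 = 111 > 90
    queue-2: 105+36 = 141 > 60
    search-1: 63+36 = 99 > 70
    worker-1: 115+36 = 151 > 150
Round 4 — lb-2, queue-1, queue-2, search-1, worker-1 crash.
  lb-2 sheds 111 req/s to db-m: 111 each.
    db-m: 69+111 = 180 > 70
  queue-1 sheds 122 req/s to app-a, db-m: 61 each.
    app-a: 65+61 = 126 > 80
    db-m: 180+61 = 241 > 70
  queue-2 sheds 141 req/s to app-a: 141 each.
    app-a: 126+141 = 267 > 80
  search-1 sheds 99 req/s to app-a: 99 each.
    app-a: 267+99 = 366 > 80
  worker-1 sheds 151 req/s to app-a, db-m: 75 each (1 lost).
    app-a: 366+75 = 441 > 80
    db-m: 241+75 = 316 > 70
Round 5 — app-a, db-m crash.
  app-a sheds 441 req/s: no online neighbours, lost.
  db-m sheds 316 req/s: no online neighbours, lost.
No further crashes.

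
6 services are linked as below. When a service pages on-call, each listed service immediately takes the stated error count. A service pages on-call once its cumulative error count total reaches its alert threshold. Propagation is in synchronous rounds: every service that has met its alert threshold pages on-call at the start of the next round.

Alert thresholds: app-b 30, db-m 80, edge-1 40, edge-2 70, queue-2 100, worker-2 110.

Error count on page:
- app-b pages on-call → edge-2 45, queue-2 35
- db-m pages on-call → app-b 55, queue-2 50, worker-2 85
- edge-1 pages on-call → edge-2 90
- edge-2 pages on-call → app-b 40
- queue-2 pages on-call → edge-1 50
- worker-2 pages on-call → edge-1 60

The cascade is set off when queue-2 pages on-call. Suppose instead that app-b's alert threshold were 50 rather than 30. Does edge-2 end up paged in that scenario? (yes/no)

yes

With app-b's alert threshold at 50:
Round 1 — queue-2 pages on-call (initial).
  edge-1: +50 → 50 ≥ 40
Round 2 — edge-1 pages on-call.
  edge-2: +90 → 90 ≥ 70
Round 3 — edge-2 pages on-call.
  app-b: +40 → 40 < 50
No further pages.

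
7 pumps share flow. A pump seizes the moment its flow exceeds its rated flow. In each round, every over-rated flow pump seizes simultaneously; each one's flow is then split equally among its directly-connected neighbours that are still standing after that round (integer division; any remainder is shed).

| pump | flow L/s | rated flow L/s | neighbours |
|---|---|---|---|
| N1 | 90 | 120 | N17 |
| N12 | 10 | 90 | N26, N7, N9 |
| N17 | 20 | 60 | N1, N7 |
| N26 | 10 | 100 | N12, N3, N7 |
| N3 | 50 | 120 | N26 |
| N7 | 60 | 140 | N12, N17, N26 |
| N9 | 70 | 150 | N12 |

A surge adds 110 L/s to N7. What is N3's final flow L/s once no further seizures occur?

Round 1 — N7 at 170 > 140. N7 seizes.
  N7 sheds 170 L/s to N12, N17, N26: 56 each (2 lost).
    N12: 10+56 = 66 ≤ 90
    N17: 20+56 = 76 > 60
    N26: 10+56 = 66 ≤ 100
Round 2 — N17 seizes.
  N17 sheds 76 L/s to N1: 76 each.
    N1: 90+76 = 166 > 120
Round 3 — N1 seizes.
  N1 sheds 166 L/s: no online neighbours, lost.
No further seizures.

50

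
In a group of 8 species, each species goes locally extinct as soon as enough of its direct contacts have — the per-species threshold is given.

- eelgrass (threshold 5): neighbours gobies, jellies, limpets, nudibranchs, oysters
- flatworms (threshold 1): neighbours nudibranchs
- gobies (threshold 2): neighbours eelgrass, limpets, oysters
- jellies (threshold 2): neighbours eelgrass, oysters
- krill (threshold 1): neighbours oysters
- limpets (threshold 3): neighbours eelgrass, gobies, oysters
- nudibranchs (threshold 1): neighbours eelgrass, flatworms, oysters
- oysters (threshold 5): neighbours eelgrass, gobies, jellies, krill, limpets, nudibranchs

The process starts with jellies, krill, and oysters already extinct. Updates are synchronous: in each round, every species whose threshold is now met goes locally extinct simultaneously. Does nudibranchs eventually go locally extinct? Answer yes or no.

yes

Round 1 — jellies, krill, oysters go locally extinct (initial).
Round 2 — checking thresholds:
  eelgrass: 2 of 5 neighbours < 5, holds.
  gobies: 1 of 3 neighbours < 2, holds.
  limpets: 1 of 3 neighbours < 3, holds.
  nudibranchs: 1 of 3 neighbours ≥ 1, goes locally extinct.
Round 3 — checking thresholds:
  eelgrass: 3 of 5 neighbours < 5, holds.
  flatworms: 1 of 1 neighbours ≥ 1, goes locally extinct.
  gobies: 1 of 3 neighbours < 2, holds.
  limpets: 1 of 3 neighbours < 3, holds.
Round 4 — no new extinctions; cascade stops.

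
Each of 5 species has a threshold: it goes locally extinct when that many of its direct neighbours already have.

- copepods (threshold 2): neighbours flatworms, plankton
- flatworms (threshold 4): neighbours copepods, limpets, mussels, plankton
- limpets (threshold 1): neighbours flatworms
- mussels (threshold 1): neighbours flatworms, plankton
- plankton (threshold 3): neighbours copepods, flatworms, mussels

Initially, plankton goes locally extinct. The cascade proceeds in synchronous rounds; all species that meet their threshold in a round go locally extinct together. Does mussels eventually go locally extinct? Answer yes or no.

yes

Round 1 — plankton goes locally extinct (initial).
Round 2 — checking thresholds:
  copepods: 1 of 2 neighbours < 2, holds.
  flatworms: 1 of 4 neighbours < 4, holds.
  mussels: 1 of 2 neighbours ≥ 1, goes locally extinct.
Round 3 — no new extinctions; cascade stops.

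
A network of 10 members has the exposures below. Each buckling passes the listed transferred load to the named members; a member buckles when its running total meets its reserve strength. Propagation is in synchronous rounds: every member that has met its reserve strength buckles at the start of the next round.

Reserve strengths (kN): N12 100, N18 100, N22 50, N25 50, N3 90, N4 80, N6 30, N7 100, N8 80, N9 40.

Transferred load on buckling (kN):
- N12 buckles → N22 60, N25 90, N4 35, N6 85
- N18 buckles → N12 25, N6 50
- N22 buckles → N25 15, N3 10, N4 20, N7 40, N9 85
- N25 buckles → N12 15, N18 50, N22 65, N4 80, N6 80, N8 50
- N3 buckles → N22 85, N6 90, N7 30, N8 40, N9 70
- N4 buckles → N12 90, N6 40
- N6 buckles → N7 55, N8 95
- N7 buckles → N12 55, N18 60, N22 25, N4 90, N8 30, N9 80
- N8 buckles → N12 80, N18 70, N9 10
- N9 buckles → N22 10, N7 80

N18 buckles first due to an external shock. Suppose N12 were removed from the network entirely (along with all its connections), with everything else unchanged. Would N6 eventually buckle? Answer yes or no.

yes

With N12 removed:
Round 1 — N18 buckles (initial).
  N6: +50 → 50 ≥ 30
Round 2 — N6 buckles.
  N7: +55 → 55 < 100
  N8: +95 → 95 ≥ 80
Round 3 — N8 buckles.
  N9: +10 → 10 < 40
No further bucklings.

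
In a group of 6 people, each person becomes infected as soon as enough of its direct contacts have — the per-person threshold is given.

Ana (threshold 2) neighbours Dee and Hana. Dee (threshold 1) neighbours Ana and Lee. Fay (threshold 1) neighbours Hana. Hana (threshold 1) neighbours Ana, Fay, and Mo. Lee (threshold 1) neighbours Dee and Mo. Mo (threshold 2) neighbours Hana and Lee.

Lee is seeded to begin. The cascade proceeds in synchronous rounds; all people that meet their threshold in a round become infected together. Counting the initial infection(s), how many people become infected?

2

Round 1 — Lee becomes infected (initial).
Round 2 — checking thresholds:
  Dee: 1 of 2 neighbours ≥ 1, becomes infected.
  Mo: 1 of 2 neighbours < 2, holds.
Round 3 — no new infections; cascade stops.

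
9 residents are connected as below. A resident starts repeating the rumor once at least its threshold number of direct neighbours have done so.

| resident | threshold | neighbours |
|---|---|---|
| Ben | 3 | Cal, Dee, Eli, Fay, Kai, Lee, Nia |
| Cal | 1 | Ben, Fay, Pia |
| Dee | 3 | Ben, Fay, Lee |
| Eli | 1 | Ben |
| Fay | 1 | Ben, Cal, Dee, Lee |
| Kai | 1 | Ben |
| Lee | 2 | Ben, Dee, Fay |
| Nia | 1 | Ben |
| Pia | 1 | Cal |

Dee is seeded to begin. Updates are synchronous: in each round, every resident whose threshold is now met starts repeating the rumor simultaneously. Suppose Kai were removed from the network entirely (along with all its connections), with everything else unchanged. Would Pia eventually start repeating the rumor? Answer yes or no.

With Kai removed:
Round 1 — Dee starts repeating the rumor (initial).
Round 2 — checking thresholds:
  Ben: 1 of 6 neighbours < 3, holds.
  Fay: 1 of 4 neighbours ≥ 1, starts repeating the rumor.
  Lee: 1 of 3 neighbours < 2, holds.
Round 3 — checking thresholds:
  Ben: 2 of 6 neighbours < 3, holds.
  Cal: 1 of 3 neighbours ≥ 1, starts repeating the rumor.
  Lee: 2 of 3 neighbours ≥ 2, starts repeating the rumor.
Round 4 — checking thresholds:
  Ben: 4 of 6 neighbours ≥ 3, starts repeating the rumor.
  Pia: 1 of 1 neighbours ≥ 1, starts repeating the rumor.
Round 5 — checking thresholds:
  Eli: 1 of 1 neighbours ≥ 1, starts repeating the rumor.
  Nia: 1 of 1 neighbours ≥ 1, starts repeating the rumor.
Round 6 — no new spreads; cascade stops.

yes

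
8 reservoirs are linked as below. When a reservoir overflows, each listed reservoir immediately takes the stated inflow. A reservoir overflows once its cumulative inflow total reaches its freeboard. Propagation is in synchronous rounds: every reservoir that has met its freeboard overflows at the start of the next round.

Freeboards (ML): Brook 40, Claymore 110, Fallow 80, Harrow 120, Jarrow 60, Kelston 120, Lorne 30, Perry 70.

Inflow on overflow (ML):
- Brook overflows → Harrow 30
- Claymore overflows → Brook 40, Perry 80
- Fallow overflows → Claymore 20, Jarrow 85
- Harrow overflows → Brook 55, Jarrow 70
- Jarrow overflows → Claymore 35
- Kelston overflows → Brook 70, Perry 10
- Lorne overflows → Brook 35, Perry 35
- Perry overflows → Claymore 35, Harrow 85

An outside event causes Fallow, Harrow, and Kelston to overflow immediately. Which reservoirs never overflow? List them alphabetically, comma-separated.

Round 1 — Fallow, Harrow, Kelston overflow (initial).
  Brook: +55+70 → 125 ≥ 40
  Claymore: +20 → 20 < 110
  Jarrow: +85+70 → 155 ≥ 60
  Perry: +10 → 10 < 70
Round 2 — Brook, Jarrow overflow.
  Claymore: +35 → 55 < 110
No further overflows.

Claymore, Lorne, Perry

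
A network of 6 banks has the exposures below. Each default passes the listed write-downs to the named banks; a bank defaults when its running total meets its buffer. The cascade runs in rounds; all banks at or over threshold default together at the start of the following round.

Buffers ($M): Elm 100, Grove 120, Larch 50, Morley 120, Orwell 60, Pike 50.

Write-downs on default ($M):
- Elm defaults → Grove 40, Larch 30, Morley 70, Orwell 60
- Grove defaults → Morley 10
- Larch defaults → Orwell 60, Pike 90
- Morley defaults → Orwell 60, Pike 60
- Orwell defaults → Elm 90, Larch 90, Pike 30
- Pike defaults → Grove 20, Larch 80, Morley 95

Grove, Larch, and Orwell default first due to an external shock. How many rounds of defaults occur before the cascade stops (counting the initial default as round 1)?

2

Round 1 — Grove, Larch, Orwell default (initial).
  Elm: +90 → 90 < 100
  Morley: +10 → 10 < 120
  Pike: +90+30 → 120 ≥ 50
Round 2 — Pike defaults.
  Morley: +95 → 105 < 120
No further defaults.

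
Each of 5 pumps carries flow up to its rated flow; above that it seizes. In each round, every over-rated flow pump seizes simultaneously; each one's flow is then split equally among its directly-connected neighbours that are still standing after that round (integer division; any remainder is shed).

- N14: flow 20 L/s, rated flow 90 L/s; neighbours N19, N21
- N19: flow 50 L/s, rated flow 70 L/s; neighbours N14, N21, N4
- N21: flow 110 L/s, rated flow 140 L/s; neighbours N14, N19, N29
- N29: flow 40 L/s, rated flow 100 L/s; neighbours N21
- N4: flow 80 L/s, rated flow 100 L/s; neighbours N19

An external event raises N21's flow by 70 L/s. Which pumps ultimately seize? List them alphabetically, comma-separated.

Round 1 — N21 at 180 > 140. N21 seizes.
  N21 sheds 180 L/s to N14, N19, N29: 60 each.
    N14: 20+60 = 80 ≤ 90
    N19: 50+60 = 110 > 70
    N29: 40+60 = 100 ≤ 100
Round 2 — N19 seizes.
  N19 sheds 110 L/s to N14, N4: 55 each.
    N14: 80+55 = 135 > 90
    N4: 80+55 = 135 > 100
Round 3 — N14, N4 seize.
  N14 sheds 135 L/s: no online neighbours, lost.
  N4 sheds 135 L/s: no online neighbours, lost.
No further seizures.

N14, N19, N21, N4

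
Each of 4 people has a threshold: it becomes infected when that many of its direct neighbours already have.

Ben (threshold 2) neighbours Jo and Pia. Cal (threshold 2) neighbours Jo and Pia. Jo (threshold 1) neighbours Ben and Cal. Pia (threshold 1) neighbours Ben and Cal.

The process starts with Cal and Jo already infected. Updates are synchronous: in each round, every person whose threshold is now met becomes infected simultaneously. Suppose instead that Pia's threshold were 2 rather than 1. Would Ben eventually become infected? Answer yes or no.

With Pia's threshold at 2:
Round 1 — Cal, Jo become infected (initial).
Round 2 — no new infections; cascade stops.

no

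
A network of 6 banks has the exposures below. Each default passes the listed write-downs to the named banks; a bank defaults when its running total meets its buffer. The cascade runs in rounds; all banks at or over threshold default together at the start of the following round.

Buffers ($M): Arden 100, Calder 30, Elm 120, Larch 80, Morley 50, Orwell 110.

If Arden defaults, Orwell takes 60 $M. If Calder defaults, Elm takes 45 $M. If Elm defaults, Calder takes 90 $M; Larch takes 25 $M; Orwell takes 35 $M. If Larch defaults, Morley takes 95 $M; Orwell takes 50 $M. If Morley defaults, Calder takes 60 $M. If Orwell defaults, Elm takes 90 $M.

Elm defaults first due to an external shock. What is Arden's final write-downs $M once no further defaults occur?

Round 1 — Elm defaults (initial).
  Calder: +90 → 90 ≥ 30
  Larch: +25 → 25 < 80
  Orwell: +35 → 35 < 110
Round 2 — Calder defaults.
No further defaults.

0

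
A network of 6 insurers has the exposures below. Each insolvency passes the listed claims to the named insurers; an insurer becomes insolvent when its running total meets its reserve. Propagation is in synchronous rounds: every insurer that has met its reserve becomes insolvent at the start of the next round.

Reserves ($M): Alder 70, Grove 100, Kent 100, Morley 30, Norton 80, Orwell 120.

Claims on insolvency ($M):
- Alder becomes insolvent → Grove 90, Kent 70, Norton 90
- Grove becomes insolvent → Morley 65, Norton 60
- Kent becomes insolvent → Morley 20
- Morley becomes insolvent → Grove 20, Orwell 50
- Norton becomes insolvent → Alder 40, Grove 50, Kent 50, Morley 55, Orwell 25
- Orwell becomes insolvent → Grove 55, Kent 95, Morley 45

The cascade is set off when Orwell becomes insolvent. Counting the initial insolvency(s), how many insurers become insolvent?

Round 1 — Orwell becomes insolvent (initial).
  Grove: +55 → 55 < 100
  Kent: +95 → 95 < 100
  Morley: +45 → 45 ≥ 30
Round 2 — Morley becomes insolvent.
  Grove: +20 → 75 < 100
No further insolvencies.

2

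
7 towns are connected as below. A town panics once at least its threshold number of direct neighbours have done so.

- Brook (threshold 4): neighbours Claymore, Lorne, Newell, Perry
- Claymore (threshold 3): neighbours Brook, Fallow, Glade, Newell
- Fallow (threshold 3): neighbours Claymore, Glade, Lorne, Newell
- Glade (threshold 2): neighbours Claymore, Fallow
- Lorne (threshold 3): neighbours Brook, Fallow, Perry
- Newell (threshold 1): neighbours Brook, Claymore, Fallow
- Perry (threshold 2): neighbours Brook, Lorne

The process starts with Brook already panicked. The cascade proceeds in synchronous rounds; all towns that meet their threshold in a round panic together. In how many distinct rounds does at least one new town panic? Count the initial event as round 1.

2

Round 1 — Brook panics (initial).
Round 2 — checking thresholds:
  Claymore: 1 of 4 neighbours < 3, below threshold.
  Lorne: 1 of 3 neighbours < 3, below threshold.
  Newell: 1 of 3 neighbours ≥ 1, panics.
  Perry: 1 of 2 neighbours < 2, below threshold.
Round 3 — no new panics; cascade stops.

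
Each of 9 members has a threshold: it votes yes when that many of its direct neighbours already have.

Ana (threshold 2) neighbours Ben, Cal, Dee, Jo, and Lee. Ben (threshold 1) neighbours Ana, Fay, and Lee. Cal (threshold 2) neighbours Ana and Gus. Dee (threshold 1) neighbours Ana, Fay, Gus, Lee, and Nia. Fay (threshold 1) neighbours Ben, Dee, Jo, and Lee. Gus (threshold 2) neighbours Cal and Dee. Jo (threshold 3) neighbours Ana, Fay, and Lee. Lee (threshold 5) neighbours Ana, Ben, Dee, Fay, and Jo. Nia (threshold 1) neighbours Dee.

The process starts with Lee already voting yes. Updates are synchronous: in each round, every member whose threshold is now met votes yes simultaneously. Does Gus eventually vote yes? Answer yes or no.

no

Round 1 — Lee votes yes (initial).
Round 2 — checking thresholds:
  Ana: 1 of 5 neighbours < 2, not yet.
  Ben: 1 of 3 neighbours ≥ 1, votes yes.
  Dee: 1 of 5 neighbours ≥ 1, votes yes.
  Fay: 1 of 4 neighbours ≥ 1, votes yes.
  Jo: 1 of 3 neighbours < 3, not yet.
Round 3 — checking thresholds:
  Ana: 3 of 5 neighbours ≥ 2, votes yes.
  Gus: 1 of 2 neighbours < 2, not yet.
  Jo: 2 of 3 neighbours < 3, not yet.
  Nia: 1 of 1 neighbours ≥ 1, votes yes.
Round 4 — checking thresholds:
  Cal: 1 of 2 neighbours < 2, not yet.
  Gus: 1 of 2 neighbours < 2, not yet.
  Jo: 3 of 3 neighbours ≥ 3, votes yes.
Round 5 — no new yes votes; cascade stops.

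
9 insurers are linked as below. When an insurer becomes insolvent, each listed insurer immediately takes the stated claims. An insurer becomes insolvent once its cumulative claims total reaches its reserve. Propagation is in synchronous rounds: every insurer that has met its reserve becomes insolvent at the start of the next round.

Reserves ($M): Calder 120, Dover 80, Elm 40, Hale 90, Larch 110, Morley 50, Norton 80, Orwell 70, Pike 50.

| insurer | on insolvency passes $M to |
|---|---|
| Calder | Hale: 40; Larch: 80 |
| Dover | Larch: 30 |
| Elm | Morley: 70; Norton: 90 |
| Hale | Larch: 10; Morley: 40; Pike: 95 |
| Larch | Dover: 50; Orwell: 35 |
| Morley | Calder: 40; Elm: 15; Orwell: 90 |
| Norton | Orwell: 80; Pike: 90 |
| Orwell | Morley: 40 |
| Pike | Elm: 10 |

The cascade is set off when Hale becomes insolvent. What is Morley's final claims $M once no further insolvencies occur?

Round 1 — Hale becomes insolvent (initial).
  Larch: +10 → 10 < 110
  Morley: +40 → 40 < 50
  Pike: +95 → 95 ≥ 50
Round 2 — Pike becomes insolvent.
  Elm: +10 → 10 < 40
No further insolvencies.

40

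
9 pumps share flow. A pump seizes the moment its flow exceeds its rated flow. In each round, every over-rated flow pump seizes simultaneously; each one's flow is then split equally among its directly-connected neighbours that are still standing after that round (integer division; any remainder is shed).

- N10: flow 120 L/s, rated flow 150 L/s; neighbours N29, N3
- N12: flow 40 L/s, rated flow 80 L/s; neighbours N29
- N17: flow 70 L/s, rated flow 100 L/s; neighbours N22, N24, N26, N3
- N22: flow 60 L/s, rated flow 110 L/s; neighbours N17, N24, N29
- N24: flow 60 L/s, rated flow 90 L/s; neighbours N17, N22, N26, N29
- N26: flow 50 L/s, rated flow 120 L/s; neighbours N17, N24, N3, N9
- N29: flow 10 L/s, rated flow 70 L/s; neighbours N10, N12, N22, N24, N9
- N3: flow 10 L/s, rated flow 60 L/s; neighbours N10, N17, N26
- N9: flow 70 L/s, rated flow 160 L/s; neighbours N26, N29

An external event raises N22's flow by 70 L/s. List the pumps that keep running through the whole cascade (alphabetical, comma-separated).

N12

Round 1 — N22 at 130 > 110. N22 seizes.
  N22 sheds 130 L/s to N17, N24, N29: 43 each (1 lost).
    N17: 70+43 = 113 > 100
    N24: 60+43 = 103 > 90
    N29: 10+43 = 53 ≤ 70
Round 2 — N17, N24 seize.
  N17 sheds 113 L/s to N26, N3: 56 each (1 lost).
    N26: 50+56 = 106 ≤ 120
    N3: 10+56 = 66 > 60
  N24 sheds 103 L/s to N26, N29: 51 each (1 lost).
    N26: 106+51 = 157 > 120
    N29: 53+51 = 104 > 70
Round 3 — N26, N29, N3 seize.
  N26 sheds 157 L/s to N9: 157 each.
    N9: 70+157 = 227 > 160
  N29 sheds 104 L/s to N10, N12, N9: 34 each (2 lost).
    N10: 120+34 = 154 > 150
    N12: 40+34 = 74 ≤ 80
    N9: 227+34 = 261 > 160
  N3 sheds 66 L/s to N10: 66 each.
    N10: 154+66 = 220 > 150
Round 4 — N10, N9 seize.
  N10 sheds 220 L/s: no online neighbours, lost.
  N9 sheds 261 L/s: no online neighbours, lost.
No further seizures.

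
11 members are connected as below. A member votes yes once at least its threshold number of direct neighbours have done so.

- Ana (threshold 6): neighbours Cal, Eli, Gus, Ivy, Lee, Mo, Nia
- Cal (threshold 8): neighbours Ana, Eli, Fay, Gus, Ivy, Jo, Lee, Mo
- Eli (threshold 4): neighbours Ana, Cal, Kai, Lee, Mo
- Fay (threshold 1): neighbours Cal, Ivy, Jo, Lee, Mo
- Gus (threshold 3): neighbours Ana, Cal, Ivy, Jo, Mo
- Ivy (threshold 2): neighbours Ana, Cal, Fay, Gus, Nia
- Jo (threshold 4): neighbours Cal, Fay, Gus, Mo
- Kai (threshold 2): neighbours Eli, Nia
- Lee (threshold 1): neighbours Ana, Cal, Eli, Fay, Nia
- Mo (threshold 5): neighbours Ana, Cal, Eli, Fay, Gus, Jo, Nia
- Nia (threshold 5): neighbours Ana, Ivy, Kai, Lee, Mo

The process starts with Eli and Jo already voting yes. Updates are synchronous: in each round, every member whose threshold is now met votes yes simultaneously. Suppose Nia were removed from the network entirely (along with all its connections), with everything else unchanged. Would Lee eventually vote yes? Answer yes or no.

With Nia removed:
Round 1 — Eli, Jo vote yes (initial).
Round 2 — checking thresholds:
  Ana: 1 of 6 neighbours < 6, below threshold.
  Cal: 2 of 8 neighbours < 8, below threshold.
  Fay: 1 of 5 neighbours ≥ 1, votes yes.
  Gus: 1 of 5 neighbours < 3, below threshold.
  Kai: 1 of 1 neighbours < 2, below threshold.
  Lee: 1 of 4 neighbours ≥ 1, votes yes.
  Mo: 2 of 6 neighbours < 5, below threshold.
Round 3 — no new yes votes; cascade stops.

yes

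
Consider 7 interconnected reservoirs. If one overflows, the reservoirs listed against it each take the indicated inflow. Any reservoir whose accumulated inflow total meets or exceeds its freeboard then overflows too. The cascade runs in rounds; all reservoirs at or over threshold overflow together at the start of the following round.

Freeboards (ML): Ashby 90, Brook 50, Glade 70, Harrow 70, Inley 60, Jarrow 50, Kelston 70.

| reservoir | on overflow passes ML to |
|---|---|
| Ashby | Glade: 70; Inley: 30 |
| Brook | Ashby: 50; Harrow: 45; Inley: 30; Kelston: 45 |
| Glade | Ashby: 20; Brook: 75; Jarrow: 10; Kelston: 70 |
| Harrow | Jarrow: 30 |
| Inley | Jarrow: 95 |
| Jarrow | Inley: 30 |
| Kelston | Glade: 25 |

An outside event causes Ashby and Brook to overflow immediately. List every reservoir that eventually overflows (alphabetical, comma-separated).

Round 1 — Ashby, Brook overflow (initial).
  Glade: +70 → 70 ≥ 70
  Harrow: +45 → 45 < 70
  Inley: +30+30 → 60 ≥ 60
  Kelston: +45 → 45 < 70
Round 2 — Glade, Inley overflow.
  Jarrow: +10+95 → 105 ≥ 50
  Kelston: +70 → 115 ≥ 70
Round 3 — Jarrow, Kelston overflow.
No further overflows.

Ashby, Brook, Glade, Inley, Jarrow, Kelston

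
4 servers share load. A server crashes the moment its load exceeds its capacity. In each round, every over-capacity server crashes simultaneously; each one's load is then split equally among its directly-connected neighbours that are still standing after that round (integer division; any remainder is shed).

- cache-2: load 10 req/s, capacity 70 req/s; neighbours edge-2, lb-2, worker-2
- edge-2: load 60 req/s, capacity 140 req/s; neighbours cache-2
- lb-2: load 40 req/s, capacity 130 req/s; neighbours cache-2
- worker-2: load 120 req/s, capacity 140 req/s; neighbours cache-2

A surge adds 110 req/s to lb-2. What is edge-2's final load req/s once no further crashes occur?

140

Round 1 — lb-2 at 150 > 130. lb-2 crashes.
  lb-2 sheds 150 req/s to cache-2: 150 each.
    cache-2: 10+150 = 160 > 70
Round 2 — cache-2 crashes.
  cache-2 sheds 160 req/s to edge-2, worker-2: 80 each.
    edge-2: 60+80 = 140 ≤ 140
    worker-2: 120+80 = 200 > 140
Round 3 — worker-2 crashes.
  worker-2 sheds 200 req/s: no online neighbours, lost.
No further crashes.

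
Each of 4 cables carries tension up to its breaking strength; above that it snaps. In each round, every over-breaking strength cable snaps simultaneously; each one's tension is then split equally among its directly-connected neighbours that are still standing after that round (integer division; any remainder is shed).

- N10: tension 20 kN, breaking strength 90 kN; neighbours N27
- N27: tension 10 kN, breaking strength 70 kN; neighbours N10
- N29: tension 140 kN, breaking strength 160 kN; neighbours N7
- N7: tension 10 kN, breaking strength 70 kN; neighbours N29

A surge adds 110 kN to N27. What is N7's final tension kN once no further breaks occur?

Round 1 — N27 at 120 > 70. N27 snaps.
  N27 sheds 120 kN to N10: 120 each.
    N10: 20+120 = 140 > 90
Round 2 — N10 snaps.
  N10 sheds 140 kN: no online neighbours, lost.
No further breaks.

10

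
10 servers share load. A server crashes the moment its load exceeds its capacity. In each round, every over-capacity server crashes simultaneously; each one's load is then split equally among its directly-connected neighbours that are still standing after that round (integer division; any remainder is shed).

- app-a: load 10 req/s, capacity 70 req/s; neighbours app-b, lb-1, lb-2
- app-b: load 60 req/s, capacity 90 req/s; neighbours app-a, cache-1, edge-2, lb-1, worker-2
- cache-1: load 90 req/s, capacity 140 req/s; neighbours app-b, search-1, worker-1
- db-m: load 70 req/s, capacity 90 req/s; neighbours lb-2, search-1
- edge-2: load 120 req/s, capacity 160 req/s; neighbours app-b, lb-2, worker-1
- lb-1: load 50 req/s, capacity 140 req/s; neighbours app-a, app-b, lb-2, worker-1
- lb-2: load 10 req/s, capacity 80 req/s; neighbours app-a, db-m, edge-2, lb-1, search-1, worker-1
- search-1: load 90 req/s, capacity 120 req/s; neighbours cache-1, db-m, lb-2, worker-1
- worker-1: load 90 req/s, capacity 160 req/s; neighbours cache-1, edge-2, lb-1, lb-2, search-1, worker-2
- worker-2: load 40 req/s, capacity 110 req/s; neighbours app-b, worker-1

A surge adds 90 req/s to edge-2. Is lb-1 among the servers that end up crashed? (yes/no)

no

Round 1 — edge-2 at 210 > 160. edge-2 crashes.
  edge-2 sheds 210 req/s to app-b, lb-2, worker-1: 70 each.
    app-b: 60+70 = 130 > 90
    lb-2: 10+70 = 80 ≤ 80
    worker-1: 90+70 = 160 ≤ 160
Round 2 — app-b crashes.
  app-b sheds 130 req/s to app-a, cache-1, lb-1, worker-2: 32 each (2 lost).
    app-a: 10+32 = 42 ≤ 70
    cache-1: 90+32 = 122 ≤ 140
    lb-1: 50+32 = 82 ≤ 140
    worker-2: 40+32 = 72 ≤ 110
No further crashes.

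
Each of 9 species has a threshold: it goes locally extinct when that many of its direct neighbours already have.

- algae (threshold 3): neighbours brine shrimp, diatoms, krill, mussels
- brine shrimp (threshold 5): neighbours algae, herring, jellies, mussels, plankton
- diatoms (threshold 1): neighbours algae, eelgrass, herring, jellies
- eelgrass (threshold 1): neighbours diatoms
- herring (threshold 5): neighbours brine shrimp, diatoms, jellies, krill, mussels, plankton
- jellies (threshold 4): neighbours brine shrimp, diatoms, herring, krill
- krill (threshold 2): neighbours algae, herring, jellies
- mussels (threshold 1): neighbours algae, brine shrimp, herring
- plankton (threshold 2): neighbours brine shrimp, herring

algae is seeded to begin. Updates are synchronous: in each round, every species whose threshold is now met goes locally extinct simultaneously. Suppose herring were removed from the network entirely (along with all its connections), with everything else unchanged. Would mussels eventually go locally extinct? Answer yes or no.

yes

With herring removed:
Round 1 — algae goes locally extinct (initial).
Round 2 — checking thresholds:
  brine shrimp: 1 of 4 neighbours < 5, not yet.
  diatoms: 1 of 3 neighbours ≥ 1, goes locally extinct.
  krill: 1 of 2 neighbours < 2, not yet.
  mussels: 1 of 2 neighbours ≥ 1, goes locally extinct.
Round 3 — checking thresholds:
  brine shrimp: 2 of 4 neighbours < 5, not yet.
  eelgrass: 1 of 1 neighbours ≥ 1, goes locally extinct.
  jellies: 1 of 3 neighbours < 4, not yet.
  krill: 1 of 2 neighbours < 2, not yet.
Round 4 — no new extinctions; cascade stops.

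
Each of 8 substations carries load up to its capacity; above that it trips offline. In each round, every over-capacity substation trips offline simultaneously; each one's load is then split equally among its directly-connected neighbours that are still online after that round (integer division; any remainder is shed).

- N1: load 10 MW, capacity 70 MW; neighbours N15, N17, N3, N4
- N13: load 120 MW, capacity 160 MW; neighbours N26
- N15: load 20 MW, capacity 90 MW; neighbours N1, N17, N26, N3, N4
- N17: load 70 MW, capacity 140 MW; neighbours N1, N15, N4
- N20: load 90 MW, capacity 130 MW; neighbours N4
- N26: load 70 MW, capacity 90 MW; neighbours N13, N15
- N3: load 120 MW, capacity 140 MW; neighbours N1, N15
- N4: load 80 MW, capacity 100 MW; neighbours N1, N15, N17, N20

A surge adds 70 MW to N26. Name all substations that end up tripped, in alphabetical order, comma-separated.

N13, N26

Round 1 — N26 at 140 > 90. N26 trips offline.
  N26 sheds 140 MW to N13, N15: 70 each.
    N13: 120+70 = 190 > 160
    N15: 20+70 = 90 ≤ 90
Round 2 — N13 trips offline.
  N13 sheds 190 MW: no online neighbours, lost.
No further trips.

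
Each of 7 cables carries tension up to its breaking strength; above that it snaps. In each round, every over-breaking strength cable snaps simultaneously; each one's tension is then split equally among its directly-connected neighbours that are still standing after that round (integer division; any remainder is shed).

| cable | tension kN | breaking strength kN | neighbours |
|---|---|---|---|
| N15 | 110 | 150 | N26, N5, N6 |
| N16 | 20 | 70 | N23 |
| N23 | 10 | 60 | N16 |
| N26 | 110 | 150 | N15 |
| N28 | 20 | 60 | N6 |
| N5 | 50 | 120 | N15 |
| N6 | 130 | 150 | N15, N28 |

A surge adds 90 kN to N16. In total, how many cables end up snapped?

Round 1 — N16 at 110 > 70. N16 snaps.
  N16 sheds 110 kN to N23: 110 each.
    N23: 10+110 = 120 > 60
Round 2 — N23 snaps.
  N23 sheds 120 kN: no online neighbours, lost.
No further breaks.

2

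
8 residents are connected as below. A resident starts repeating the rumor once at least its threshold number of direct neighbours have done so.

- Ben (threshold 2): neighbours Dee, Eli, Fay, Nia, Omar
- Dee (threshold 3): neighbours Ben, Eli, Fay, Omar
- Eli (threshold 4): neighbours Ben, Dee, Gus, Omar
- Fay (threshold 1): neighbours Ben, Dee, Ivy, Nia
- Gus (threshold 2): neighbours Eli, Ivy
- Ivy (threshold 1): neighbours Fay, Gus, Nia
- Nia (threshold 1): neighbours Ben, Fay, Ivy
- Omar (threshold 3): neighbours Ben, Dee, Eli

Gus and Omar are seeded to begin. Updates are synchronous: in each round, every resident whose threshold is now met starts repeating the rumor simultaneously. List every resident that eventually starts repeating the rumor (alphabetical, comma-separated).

Ben, Dee, Eli, Fay, Gus, Ivy, Nia, Omar

Round 1 — Gus, Omar start repeating the rumor (initial).
Round 2 — checking thresholds:
  Ben: 1 of 5 neighbours < 2, holds.
  Dee: 1 of 4 neighbours < 3, holds.
  Eli: 2 of 4 neighbours < 4, holds.
  Ivy: 1 of 3 neighbours ≥ 1, starts repeating the rumor.
Round 3 — checking thresholds:
  Ben: 1 of 5 neighbours < 2, holds.
  Dee: 1 of 4 neighbours < 3, holds.
  Eli: 2 of 4 neighbours < 4, holds.
  Fay: 1 of 4 neighbours ≥ 1, starts repeating the rumor.
  Nia: 1 of 3 neighbours ≥ 1, starts repeating the rumor.
Round 4 — checking thresholds:
  Ben: 3 of 5 neighbours ≥ 2, starts repeating the rumor.
  Dee: 2 of 4 neighbours < 3, holds.
  Eli: 2 of 4 neighbours < 4, holds.
Round 5 — checking thresholds:
  Dee: 3 of 4 neighbours ≥ 3, starts repeating the rumor.
  Eli: 3 of 4 neighbours < 4, holds.
Round 6 — checking thresholds:
  Eli: 4 of 4 neighbours ≥ 4, starts repeating the rumor.
Round 7 — no new spreads; cascade stops.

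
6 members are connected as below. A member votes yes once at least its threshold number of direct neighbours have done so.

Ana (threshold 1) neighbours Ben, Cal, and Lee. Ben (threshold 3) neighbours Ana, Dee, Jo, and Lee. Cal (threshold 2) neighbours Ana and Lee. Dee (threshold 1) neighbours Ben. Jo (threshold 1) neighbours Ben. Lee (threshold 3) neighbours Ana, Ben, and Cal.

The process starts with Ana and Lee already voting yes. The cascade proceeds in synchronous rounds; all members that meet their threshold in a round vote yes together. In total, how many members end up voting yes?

Round 1 — Ana, Lee vote yes (initial).
Round 2 — checking thresholds:
  Ben: 2 of 4 neighbours < 3, not yet.
  Cal: 2 of 2 neighbours ≥ 2, votes yes.
Round 3 — no new yes votes; cascade stops.

3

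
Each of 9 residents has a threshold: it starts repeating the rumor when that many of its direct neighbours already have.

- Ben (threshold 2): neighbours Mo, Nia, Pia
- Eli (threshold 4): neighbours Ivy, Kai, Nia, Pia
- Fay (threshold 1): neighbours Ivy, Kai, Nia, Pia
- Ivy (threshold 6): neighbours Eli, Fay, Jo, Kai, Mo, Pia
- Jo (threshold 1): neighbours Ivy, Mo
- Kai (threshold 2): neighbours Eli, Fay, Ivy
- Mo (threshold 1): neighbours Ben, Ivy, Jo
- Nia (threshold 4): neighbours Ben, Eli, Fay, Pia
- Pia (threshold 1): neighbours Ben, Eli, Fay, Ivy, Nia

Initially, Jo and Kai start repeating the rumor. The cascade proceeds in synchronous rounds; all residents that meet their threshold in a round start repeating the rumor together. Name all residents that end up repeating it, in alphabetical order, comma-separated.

Ben, Fay, Jo, Kai, Mo, Pia

Round 1 — Jo, Kai start repeating the rumor (initial).
Round 2 — checking thresholds:
  Eli: 1 of 4 neighbours < 4, below threshold.
  Fay: 1 of 4 neighbours ≥ 1, starts repeating the rumor.
  Ivy: 2 of 6 neighbours < 6, below threshold.
  Mo: 1 of 3 neighbours ≥ 1, starts repeating the rumor.
Round 3 — checking thresholds:
  Ben: 1 of 3 neighbours < 2, below threshold.
  Eli: 1 of 4 neighbours < 4, below threshold.
  Ivy: 4 of 6 neighbours < 6, below threshold.
  Nia: 1 of 4 neighbours < 4, below threshold.
  Pia: 1 of 5 neighbours ≥ 1, starts repeating the rumor.
Round 4 — checking thresholds:
  Ben: 2 of 3 neighbours ≥ 2, starts repeating the rumor.
  Eli: 2 of 4 neighbours < 4, below threshold.
  Ivy: 5 of 6 neighbours < 6, below threshold.
  Nia: 2 of 4 neighbours < 4, below threshold.
Round 5 — no new spreads; cascade stops.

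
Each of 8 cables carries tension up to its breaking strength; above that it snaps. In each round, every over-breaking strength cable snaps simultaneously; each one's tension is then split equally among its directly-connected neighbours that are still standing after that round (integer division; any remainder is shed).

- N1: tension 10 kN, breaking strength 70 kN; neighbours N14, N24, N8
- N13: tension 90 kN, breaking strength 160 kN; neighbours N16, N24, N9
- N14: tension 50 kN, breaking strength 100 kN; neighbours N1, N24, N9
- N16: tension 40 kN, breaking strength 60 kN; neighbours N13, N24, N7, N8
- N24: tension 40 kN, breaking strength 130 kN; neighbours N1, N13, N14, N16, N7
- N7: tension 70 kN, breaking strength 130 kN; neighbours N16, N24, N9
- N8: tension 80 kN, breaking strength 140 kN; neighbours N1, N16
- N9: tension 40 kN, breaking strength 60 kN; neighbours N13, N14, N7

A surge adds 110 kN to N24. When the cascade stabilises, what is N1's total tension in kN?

Round 1 — N24 at 150 > 130. N24 snaps.
  N24 sheds 150 kN to N1, N13, N14, N16, N7: 30 each.
    N1: 10+30 = 40 ≤ 70
    N13: 90+30 = 120 ≤ 160
    N14: 50+30 = 80 ≤ 100
    N16: 40+30 = 70 > 60
    N7: 70+30 = 100 ≤ 130
Round 2 — N16 snaps.
  N16 sheds 70 kN to N13, N7, N8: 23 each (1 lost).
    N13: 120+23 = 143 ≤ 160
    N7: 100+23 = 123 ≤ 130
    N8: 80+23 = 103 ≤ 140
No further breaks.

40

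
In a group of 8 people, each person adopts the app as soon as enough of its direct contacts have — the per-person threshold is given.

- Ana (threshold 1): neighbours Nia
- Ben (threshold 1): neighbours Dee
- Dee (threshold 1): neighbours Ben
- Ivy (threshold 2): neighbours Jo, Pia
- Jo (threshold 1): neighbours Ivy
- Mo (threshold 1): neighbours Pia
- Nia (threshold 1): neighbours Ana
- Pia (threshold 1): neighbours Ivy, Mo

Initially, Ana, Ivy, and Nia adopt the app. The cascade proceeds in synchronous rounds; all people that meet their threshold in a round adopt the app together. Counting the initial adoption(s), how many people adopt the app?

Round 1 — Ana, Ivy, Nia adopt the app (initial).
Round 2 — checking thresholds:
  Jo: 1 of 1 neighbours ≥ 1, adopts the app.
  Pia: 1 of 2 neighbours ≥ 1, adopts the app.
Round 3 — checking thresholds:
  Mo: 1 of 1 neighbours ≥ 1, adopts the app.
Round 4 — no new adoptions; cascade stops.

6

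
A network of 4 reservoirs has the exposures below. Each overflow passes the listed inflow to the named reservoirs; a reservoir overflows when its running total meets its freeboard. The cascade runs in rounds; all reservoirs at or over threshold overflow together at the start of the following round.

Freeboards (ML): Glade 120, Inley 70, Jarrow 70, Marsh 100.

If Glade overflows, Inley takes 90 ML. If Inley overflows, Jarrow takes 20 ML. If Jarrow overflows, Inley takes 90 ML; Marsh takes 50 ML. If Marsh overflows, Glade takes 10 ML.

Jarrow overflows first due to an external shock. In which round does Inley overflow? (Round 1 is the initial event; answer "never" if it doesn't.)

Round 1 — Jarrow overflows (initial).
  Inley: +90 → 90 ≥ 70
  Marsh: +50 → 50 < 100
Round 2 — Inley overflows.
No further overflows.

2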